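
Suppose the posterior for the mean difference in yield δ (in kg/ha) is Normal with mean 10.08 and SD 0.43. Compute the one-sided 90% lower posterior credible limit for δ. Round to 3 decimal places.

9.529

Need L with P(δ ≥ L) = 0.90: L = 10.08 − z_{0.1}·0.43.
z = 1.282; L = 10.08 − 1.282 × 0.43 = 9.529.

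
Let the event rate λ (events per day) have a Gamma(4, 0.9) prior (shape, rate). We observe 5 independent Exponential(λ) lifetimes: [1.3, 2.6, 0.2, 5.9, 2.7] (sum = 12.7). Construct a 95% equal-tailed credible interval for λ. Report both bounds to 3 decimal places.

Posterior: Gamma(4+5, 0.9+12.7) = Gamma(9, 13.6) (shape, rate).
Equal-tailed 95% interval: Gamma(9, 13.6) quantiles at 0.025 and 0.975.
Posterior mean ≈ 0.662, SD ≈ 0.221; a Normal approximation gives roughly [0.229, 1.094].
Exact: lower = 0.303; upper = 1.159.

[0.303, 1.159]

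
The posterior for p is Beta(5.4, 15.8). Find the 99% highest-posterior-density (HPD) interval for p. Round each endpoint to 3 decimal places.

The posterior is unimodal and skewed, so the HPD interval has equal density at both endpoints and is the shortest 99% interval.
Solving f(0.057) = f(0.507) with F(0.507) − F(0.057) = 0.99 gives [0.057, 0.507].
For comparison, the equal-tailed interval is [0.068, 0.524]; the HPD is narrower and shifted toward the mode.

[0.057, 0.507]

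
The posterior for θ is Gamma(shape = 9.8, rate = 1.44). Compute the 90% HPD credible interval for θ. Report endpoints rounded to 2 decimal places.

The posterior is unimodal and skewed, so the HPD interval has equal density at both endpoints and is the shortest 90% interval.
Solving f(3.30) = f(10.20) with F(10.20) − F(3.30) = 0.90 gives [3.30, 10.20].
For comparison, the equal-tailed interval is [3.67, 10.73]; the HPD is narrower and shifted toward the mode.

[3.30, 10.20]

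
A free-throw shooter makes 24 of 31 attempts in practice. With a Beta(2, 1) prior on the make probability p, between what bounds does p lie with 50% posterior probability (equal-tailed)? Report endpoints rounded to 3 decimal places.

[0.719, 0.816]

Posterior: Beta(2+24, 1+7) = Beta(26, 8).
Equal-tailed 50% interval: the 0.25 and 0.75 quantiles of Beta(26, 8).
Posterior mean ≈ 0.765, SD ≈ 0.072; a Normal approximation gives roughly [0.716, 0.813].
Exact: F⁻¹(0.25) = 0.719; F⁻¹(0.75) = 0.816.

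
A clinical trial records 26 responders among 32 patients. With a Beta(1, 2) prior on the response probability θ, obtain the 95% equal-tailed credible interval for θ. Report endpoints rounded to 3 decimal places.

[0.621, 0.893]

Posterior: Beta(1+26, 2+6) = Beta(27, 8).
Equal-tailed 95% interval: the 0.025 and 0.975 quantiles of Beta(27, 8).
Posterior mean ≈ 0.771, SD ≈ 0.070; a Normal approximation gives roughly [0.634, 0.909].
Exact: F⁻¹(0.025) = 0.621; F⁻¹(0.975) = 0.893.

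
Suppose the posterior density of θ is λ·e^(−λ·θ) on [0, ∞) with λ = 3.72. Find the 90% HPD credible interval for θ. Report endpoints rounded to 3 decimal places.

[0.000, 0.619]

The exponential density is strictly decreasing on [0, ∞), so the HPD interval is anchored at 0: [0, q] with P(θ ≤ q) = 0.90.
q = −ln(1 − 0.90) / 3.72 = 2.3026 / 3.72 = 0.619.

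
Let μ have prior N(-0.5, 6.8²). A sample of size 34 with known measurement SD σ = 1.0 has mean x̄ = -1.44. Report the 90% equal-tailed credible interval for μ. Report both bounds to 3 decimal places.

Posterior precision = 1/6.8² + 34/1.0² = 0.0216 + 34.0000 = 34.0216, so posterior SD = 0.1714.
Posterior mean = (-0.5/6.8² + 34·-1.44/1.0²) / 34.0216 = -1.4394.
Interval: -1.4394 ± 1.645 × 0.1714 → [-1.721, -1.157].

[-1.721, -1.157]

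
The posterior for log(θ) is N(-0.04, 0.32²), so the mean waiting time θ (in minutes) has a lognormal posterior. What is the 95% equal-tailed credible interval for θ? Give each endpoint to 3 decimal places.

On the log scale the 95% interval is -0.04 ± 1.960 × 0.32 = [-0.6672, 0.5872].
Exponentiate: [e^-0.6672, e^0.5872] = [0.513, 1.799].

[0.513, 1.799]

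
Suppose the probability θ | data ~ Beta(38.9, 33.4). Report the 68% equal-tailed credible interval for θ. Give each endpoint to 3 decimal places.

Posterior: Beta(38.9, 33.4).
Equal-tailed 68% interval: the 0.16 and 0.84 quantiles of Beta(38.9, 33.4).
Posterior mean ≈ 0.538, SD ≈ 0.058; a Normal approximation gives roughly [0.480, 0.596].
Exact: F⁻¹(0.16) = 0.480; F⁻¹(0.84) = 0.596.

[0.480, 0.596]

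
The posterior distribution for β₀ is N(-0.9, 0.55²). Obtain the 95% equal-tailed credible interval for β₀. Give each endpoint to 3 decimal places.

The posterior is symmetric, so the 95% equal-tailed interval is β₀ = -0.9 ± z·0.55 with z = 1.960.
Half-width: 1.960 × 0.55 = 1.078.
-0.9 − 1.078 = -1.978; -0.9 + 1.078 = 0.178.

[-1.978, 0.178]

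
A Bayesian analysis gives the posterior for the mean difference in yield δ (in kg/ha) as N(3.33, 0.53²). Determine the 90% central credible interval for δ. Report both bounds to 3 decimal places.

[2.458, 4.202]

The posterior is symmetric, so the 90% equal-tailed interval is δ = 3.33 ± z·0.53 with z = 1.645.
Half-width: 1.645 × 0.53 = 0.872.
3.33 − 0.872 = 2.458; 3.33 + 0.872 = 4.202.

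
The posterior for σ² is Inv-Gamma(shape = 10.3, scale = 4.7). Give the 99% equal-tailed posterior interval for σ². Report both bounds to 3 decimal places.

[0.230, 1.206]

Inverse-Gamma(10.3, 4.7) quantiles: F⁻¹(0.005) and F⁻¹(0.995).
Equivalently, 1/σ² ~ Gamma(10.3, rate = 4.7); invert its 0.995 and 0.005 quantiles.
Posterior mean ≈ 0.505, SD ≈ 0.175; a Normal approximation gives roughly [0.054, 0.957].
Exact: lower = 0.230; upper = 1.206.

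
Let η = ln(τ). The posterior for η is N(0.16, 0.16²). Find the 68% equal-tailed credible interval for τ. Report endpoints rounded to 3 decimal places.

On the log scale the 68% interval is 0.16 ± 0.994 × 0.16 = [0.0009, 0.3191].
Exponentiate: [e^0.0009, e^0.3191] = [1.001, 1.376].

[1.001, 1.376]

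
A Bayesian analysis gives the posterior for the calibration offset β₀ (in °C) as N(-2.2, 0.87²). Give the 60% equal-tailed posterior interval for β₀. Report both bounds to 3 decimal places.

The posterior is symmetric, so the 60% equal-tailed interval is β₀ = -2.2 ± z·0.87 with z = 0.842.
Half-width: 0.842 × 0.87 = 0.732.
-2.2 − 0.732 = -2.932; -2.2 + 0.732 = -1.468.

[-2.932, -1.468]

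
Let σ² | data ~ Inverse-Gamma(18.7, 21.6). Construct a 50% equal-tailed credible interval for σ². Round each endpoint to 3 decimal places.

Inverse-Gamma(18.7, 21.6) quantiles: F⁻¹(0.25) and F⁻¹(0.75).
Equivalently, 1/σ² ~ Gamma(18.7, rate = 21.6); invert its 0.75 and 0.25 quantiles.
Posterior mean ≈ 1.220, SD ≈ 0.299; a Normal approximation gives roughly [1.019, 1.422].
Exact: lower = 1.009; upper = 1.382.

[1.009, 1.382]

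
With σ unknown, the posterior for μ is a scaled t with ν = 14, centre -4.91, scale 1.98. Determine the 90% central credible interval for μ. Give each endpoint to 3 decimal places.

The t_14 distribution is symmetric; the 90% interval is -4.91 ± t·1.98 with t_{0.95,14} = 1.761.
Half-width: 1.761 × 1.98 = 3.487.
-4.91 − 3.487 = -8.397; -4.91 + 3.487 = -1.423.

[-8.397, -1.423]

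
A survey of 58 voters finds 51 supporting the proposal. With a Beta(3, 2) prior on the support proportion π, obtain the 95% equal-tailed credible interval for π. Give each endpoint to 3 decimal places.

Posterior: Beta(3+51, 2+7) = Beta(54, 9).
Equal-tailed 95% interval: the 0.025 and 0.975 quantiles of Beta(54, 9).
Posterior mean ≈ 0.857, SD ≈ 0.044; a Normal approximation gives roughly [0.771, 0.943].
Exact: F⁻¹(0.025) = 0.761; F⁻¹(0.975) = 0.931.

[0.761, 0.931]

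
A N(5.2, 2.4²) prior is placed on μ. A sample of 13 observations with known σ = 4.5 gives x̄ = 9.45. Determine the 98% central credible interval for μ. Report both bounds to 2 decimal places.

Posterior precision = 1/2.4² + 13/4.5² = 0.1736 + 0.6420 = 0.8156, so posterior SD = 1.1073.
Posterior mean = (5.2/2.4² + 13·9.45/4.5²) / 0.8156 = 8.5453.
Interval: 8.5453 ± 2.326 × 1.1073 → [5.97, 11.12].

[5.97, 11.12]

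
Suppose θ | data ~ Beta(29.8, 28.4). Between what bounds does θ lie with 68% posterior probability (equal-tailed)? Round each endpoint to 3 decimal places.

[0.447, 0.577]

Posterior: Beta(29.8, 28.4).
Equal-tailed 68% interval: the 0.16 and 0.84 quantiles of Beta(29.8, 28.4).
Posterior mean ≈ 0.512, SD ≈ 0.065; a Normal approximation gives roughly [0.447, 0.577].
Exact: F⁻¹(0.16) = 0.447; F⁻¹(0.84) = 0.577.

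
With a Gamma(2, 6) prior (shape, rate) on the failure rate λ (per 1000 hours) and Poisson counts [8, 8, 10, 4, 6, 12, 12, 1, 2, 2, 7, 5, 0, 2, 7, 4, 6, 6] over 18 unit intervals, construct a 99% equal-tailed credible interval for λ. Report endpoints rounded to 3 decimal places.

[3.317, 5.506]

Posterior: Gamma(2+102, 6+18) = Gamma(104, 24) (shape, rate).
Equal-tailed 99% interval: Gamma(104, 24) quantiles at 0.005 and 0.995.
Posterior mean ≈ 4.333, SD ≈ 0.425; a Normal approximation gives roughly [3.239, 5.428].
Exact: lower = 3.317; upper = 5.506.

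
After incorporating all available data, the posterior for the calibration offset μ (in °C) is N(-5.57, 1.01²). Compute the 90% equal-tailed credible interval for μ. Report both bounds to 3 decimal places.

The posterior is symmetric, so the 90% equal-tailed interval is μ = -5.57 ± z·1.01 with z = 1.645.
Half-width: 1.645 × 1.01 = 1.661.
-5.57 − 1.661 = -7.231; -5.57 + 1.661 = -3.909.

[-7.231, -3.909]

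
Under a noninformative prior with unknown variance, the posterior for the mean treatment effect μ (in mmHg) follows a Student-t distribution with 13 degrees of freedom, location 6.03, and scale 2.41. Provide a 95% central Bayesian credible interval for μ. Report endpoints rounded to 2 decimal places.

The t_13 distribution is symmetric; the 95% interval is 6.03 ± t·2.41 with t_{0.975,13} = 2.160.
Half-width: 2.160 × 2.41 = 5.21.
6.03 − 5.21 = 0.82; 6.03 + 5.21 = 11.24.

[0.82, 11.24]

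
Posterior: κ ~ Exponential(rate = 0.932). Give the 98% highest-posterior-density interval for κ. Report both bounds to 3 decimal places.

[0.000, 4.197]

The exponential density is strictly decreasing on [0, ∞), so the HPD interval is anchored at 0: [0, q] with P(κ ≤ q) = 0.98.
q = −ln(1 − 0.98) / 0.932 = 3.9120 / 0.932 = 4.197.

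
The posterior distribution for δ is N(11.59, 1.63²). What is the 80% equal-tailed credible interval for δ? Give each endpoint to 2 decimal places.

The posterior is symmetric, so the 80% equal-tailed interval is δ = 11.59 ± z·1.63 with z = 1.282.
Half-width: 1.282 × 1.63 = 2.09.
11.59 − 2.09 = 9.50; 11.59 + 2.09 = 13.68.

[9.50, 13.68]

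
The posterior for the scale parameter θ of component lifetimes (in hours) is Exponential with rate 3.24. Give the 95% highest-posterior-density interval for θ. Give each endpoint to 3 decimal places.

The exponential density is strictly decreasing on [0, ∞), so the HPD interval is anchored at 0: [0, q] with P(θ ≤ q) = 0.95.
q = −ln(1 − 0.95) / 3.24 = 2.9957 / 3.24 = 0.925.

[0.000, 0.925]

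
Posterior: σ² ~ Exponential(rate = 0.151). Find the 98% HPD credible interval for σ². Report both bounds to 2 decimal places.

[0.00, 25.91]

The exponential density is strictly decreasing on [0, ∞), so the HPD interval is anchored at 0: [0, q] with P(σ² ≤ q) = 0.98.
q = −ln(1 − 0.98) / 0.151 = 3.9120 / 0.151 = 25.91.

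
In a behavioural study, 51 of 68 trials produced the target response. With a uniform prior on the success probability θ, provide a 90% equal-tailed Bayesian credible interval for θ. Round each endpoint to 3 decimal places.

Posterior: Beta(1+51, 1+17) = Beta(52, 18).
Equal-tailed 90% interval: the 0.05 and 0.95 quantiles of Beta(52, 18).
Posterior mean ≈ 0.743, SD ≈ 0.052; a Normal approximation gives roughly [0.658, 0.828].
Exact: F⁻¹(0.05) = 0.654; F⁻¹(0.95) = 0.824.

[0.654, 0.824]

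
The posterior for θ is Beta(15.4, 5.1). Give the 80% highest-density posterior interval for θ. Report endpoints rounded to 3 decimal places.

The posterior is unimodal and skewed, so the HPD interval has equal density at both endpoints and is the shortest 80% interval.
Solving f(0.645) = f(0.881) with F(0.881) − F(0.645) = 0.80 gives [0.645, 0.881].
For comparison, the equal-tailed interval is [0.625, 0.866]; the HPD is narrower and shifted toward the mode.

[0.645, 0.881]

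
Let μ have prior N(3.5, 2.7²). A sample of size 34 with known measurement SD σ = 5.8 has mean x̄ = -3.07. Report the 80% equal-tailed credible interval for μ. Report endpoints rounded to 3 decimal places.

Posterior precision = 1/2.7² + 34/5.8² = 0.1372 + 1.0107 = 1.1479, so posterior SD = 0.9334.
Posterior mean = (3.5/2.7² + 34·-3.07/5.8²) / 1.1479 = -2.2849.
Interval: -2.2849 ± 1.282 × 0.9334 → [-3.481, -1.089].

[-3.481, -1.089]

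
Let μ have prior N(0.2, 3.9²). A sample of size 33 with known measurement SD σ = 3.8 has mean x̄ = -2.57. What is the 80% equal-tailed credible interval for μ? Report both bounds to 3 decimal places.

Posterior precision = 1/3.9² + 33/3.8² = 0.0657 + 2.2853 = 2.3511, so posterior SD = 0.6522.
Posterior mean = (0.2/3.9² + 33·-2.57/3.8²) / 2.3511 = -2.4925.
Interval: -2.4925 ± 1.282 × 0.6522 → [-3.328, -1.657].

[-3.328, -1.657]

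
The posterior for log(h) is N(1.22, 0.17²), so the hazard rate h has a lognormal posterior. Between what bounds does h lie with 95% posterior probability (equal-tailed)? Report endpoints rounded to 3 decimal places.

[2.427, 4.727]

On the log scale the 95% interval is 1.22 ± 1.960 × 0.17 = [0.8868, 1.5532].
Exponentiate: [e^0.8868, e^1.5532] = [2.427, 4.727].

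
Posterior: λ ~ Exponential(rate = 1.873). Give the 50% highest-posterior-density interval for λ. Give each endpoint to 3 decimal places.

The exponential density is strictly decreasing on [0, ∞), so the HPD interval is anchored at 0: [0, q] with P(λ ≤ q) = 0.50.
q = −ln(1 − 0.50) / 1.873 = 0.6931 / 1.873 = 0.370.

[0.000, 0.370]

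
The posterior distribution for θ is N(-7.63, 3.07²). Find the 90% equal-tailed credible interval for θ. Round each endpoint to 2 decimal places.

[-12.68, -2.58]

The posterior is symmetric, so the 90% equal-tailed interval is θ = -7.63 ± z·3.07 with z = 1.645.
Half-width: 1.645 × 3.07 = 5.05.
-7.63 − 5.05 = -12.68; -7.63 + 5.05 = -2.58.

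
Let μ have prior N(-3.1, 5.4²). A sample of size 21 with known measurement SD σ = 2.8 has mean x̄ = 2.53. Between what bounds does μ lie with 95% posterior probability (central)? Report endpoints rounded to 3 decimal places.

[1.269, 3.649]

Posterior precision = 1/5.4² + 21/2.8² = 0.0343 + 2.6786 = 2.7129, so posterior SD = 0.6071.
Posterior mean = (-3.1/5.4² + 21·2.53/2.8²) / 2.7129 = 2.4588.
Interval: 2.4588 ± 1.960 × 0.6071 → [1.269, 3.649].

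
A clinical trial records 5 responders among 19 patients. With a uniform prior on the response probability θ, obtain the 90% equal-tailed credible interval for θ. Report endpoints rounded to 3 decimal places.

Posterior: Beta(1+5, 1+14) = Beta(6, 15).
Equal-tailed 90% interval: the 0.05 and 0.95 quantiles of Beta(6, 15).
Posterior mean ≈ 0.286, SD ≈ 0.096; a Normal approximation gives roughly [0.127, 0.444].
Exact: F⁻¹(0.05) = 0.140; F⁻¹(0.95) = 0.456.

[0.140, 0.456]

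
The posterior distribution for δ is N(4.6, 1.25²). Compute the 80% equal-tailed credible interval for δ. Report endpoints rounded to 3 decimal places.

The posterior is symmetric, so the 80% equal-tailed interval is δ = 4.6 ± z·1.25 with z = 1.282.
Half-width: 1.282 × 1.25 = 1.602.
4.6 − 1.602 = 2.998; 4.6 + 1.602 = 6.202.

[2.998, 6.202]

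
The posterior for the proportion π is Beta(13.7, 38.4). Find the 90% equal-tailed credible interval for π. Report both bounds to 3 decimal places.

[0.169, 0.367]

Posterior: Beta(13.7, 38.4).
Equal-tailed 90% interval: the 0.05 and 0.95 quantiles of Beta(13.7, 38.4).
Posterior mean ≈ 0.263, SD ≈ 0.060; a Normal approximation gives roughly [0.164, 0.362].
Exact: F⁻¹(0.05) = 0.169; F⁻¹(0.95) = 0.367.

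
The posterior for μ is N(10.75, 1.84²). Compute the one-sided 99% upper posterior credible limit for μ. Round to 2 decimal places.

Need U with P(μ ≤ U) = 0.99: U = 10.75 + z_{0.01}·1.84.
z = 2.326; U = 10.75 + 2.326 × 1.84 = 15.03.

15.03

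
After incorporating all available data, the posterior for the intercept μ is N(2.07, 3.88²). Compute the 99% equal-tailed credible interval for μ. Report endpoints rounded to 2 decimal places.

The posterior is symmetric, so the 99% equal-tailed interval is μ = 2.07 ± z·3.88 with z = 2.576.
Half-width: 2.576 × 3.88 = 9.99.
2.07 − 9.99 = -7.92; 2.07 + 9.99 = 12.06.

[-7.92, 12.06]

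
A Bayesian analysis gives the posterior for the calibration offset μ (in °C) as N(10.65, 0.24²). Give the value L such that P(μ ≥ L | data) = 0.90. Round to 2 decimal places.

10.34

Need L with P(μ ≥ L) = 0.90: L = 10.65 − z_{0.1}·0.24.
z = 1.282; L = 10.65 − 1.282 × 0.24 = 10.34.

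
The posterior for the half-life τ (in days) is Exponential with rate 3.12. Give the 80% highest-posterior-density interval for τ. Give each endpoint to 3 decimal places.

The exponential density is strictly decreasing on [0, ∞), so the HPD interval is anchored at 0: [0, q] with P(τ ≤ q) = 0.80.
q = −ln(1 − 0.80) / 3.12 = 1.6094 / 3.12 = 0.516.

[0.000, 0.516]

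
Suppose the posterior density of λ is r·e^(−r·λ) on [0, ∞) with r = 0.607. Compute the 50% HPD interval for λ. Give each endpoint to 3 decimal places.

[0.000, 1.142]

The exponential density is strictly decreasing on [0, ∞), so the HPD interval is anchored at 0: [0, q] with P(λ ≤ q) = 0.50.
q = −ln(1 − 0.50) / 0.607 = 0.6931 / 0.607 = 1.142.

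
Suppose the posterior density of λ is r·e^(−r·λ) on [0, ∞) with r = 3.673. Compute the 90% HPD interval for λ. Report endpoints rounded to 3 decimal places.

[0.000, 0.627]

The exponential density is strictly decreasing on [0, ∞), so the HPD interval is anchored at 0: [0, q] with P(λ ≤ q) = 0.90.
q = −ln(1 − 0.90) / 3.673 = 2.3026 / 3.673 = 0.627.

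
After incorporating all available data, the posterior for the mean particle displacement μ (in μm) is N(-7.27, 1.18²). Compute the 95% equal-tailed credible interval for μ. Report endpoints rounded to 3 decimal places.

The posterior is symmetric, so the 95% equal-tailed interval is μ = -7.27 ± z·1.18 with z = 1.960.
Half-width: 1.960 × 1.18 = 2.313.
-7.27 − 2.313 = -9.583; -7.27 + 2.313 = -4.957.

[-9.583, -4.957]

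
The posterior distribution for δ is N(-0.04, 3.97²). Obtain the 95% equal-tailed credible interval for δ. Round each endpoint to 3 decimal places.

[-7.821, 7.741]

The posterior is symmetric, so the 95% equal-tailed interval is δ = -0.04 ± z·3.97 with z = 1.960.
Half-width: 1.960 × 3.97 = 7.781.
-0.04 − 7.781 = -7.821; -0.04 + 7.781 = 7.741.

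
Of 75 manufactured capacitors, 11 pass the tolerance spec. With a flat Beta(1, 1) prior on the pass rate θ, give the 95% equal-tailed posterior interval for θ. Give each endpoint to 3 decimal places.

[0.084, 0.244]

Posterior: Beta(1+11, 1+64) = Beta(12, 65).
Equal-tailed 95% interval: the 0.025 and 0.975 quantiles of Beta(12, 65).
Posterior mean ≈ 0.156, SD ≈ 0.041; a Normal approximation gives roughly [0.075, 0.236].
Exact: F⁻¹(0.025) = 0.084; F⁻¹(0.975) = 0.244.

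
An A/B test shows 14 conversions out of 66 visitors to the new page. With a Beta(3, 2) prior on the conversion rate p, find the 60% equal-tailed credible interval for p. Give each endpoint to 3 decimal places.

Posterior: Beta(3+14, 2+52) = Beta(17, 54).
Equal-tailed 60% interval: the 0.2 and 0.8 quantiles of Beta(17, 54).
Posterior mean ≈ 0.239, SD ≈ 0.050; a Normal approximation gives roughly [0.197, 0.282].
Exact: F⁻¹(0.2) = 0.196; F⁻¹(0.8) = 0.281.

[0.196, 0.281]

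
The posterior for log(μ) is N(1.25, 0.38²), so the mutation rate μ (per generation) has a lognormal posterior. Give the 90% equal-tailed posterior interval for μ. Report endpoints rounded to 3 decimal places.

On the log scale the 90% interval is 1.25 ± 1.645 × 0.38 = [0.6250, 1.8750].
Exponentiate: [e^0.6250, e^1.8750] = [1.868, 6.521].

[1.868, 6.521]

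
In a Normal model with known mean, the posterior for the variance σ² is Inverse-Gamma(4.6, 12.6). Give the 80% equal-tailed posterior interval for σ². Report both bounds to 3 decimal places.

[1.686, 5.852]

Inverse-Gamma(4.6, 12.6) quantiles: F⁻¹(0.1) and F⁻¹(0.9).
Equivalently, 1/σ² ~ Gamma(4.6, rate = 12.6); invert its 0.9 and 0.1 quantiles.
Posterior mean ≈ 3.500, SD ≈ 2.171; a Normal approximation gives roughly [0.718, 6.282].
Exact: lower = 1.686; upper = 5.852.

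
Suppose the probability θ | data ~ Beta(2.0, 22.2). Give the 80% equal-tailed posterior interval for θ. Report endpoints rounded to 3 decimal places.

[0.023, 0.158]

Posterior: Beta(2.0, 22.2).
Equal-tailed 80% interval: the 0.1 and 0.9 quantiles of Beta(2.0, 22.2).
Posterior mean ≈ 0.083, SD ≈ 0.055; a Normal approximation gives roughly [0.012, 0.153].
Exact: F⁻¹(0.1) = 0.023; F⁻¹(0.9) = 0.158.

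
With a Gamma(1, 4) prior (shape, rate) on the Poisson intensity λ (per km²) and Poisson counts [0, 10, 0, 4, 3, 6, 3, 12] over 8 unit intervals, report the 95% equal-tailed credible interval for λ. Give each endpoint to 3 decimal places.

Posterior: Gamma(1+38, 4+8) = Gamma(39, 12) (shape, rate).
Equal-tailed 95% interval: Gamma(39, 12) quantiles at 0.025 and 0.975.
Posterior mean ≈ 3.250, SD ≈ 0.520; a Normal approximation gives roughly [2.230, 4.270].
Exact: lower = 2.311; upper = 4.346.

[2.311, 4.346]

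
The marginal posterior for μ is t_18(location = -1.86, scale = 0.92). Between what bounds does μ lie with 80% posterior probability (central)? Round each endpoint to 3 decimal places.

[-3.084, -0.636]

The t_18 distribution is symmetric; the 80% interval is -1.86 ± t·0.92 with t_{0.9,18} = 1.330.
Half-width: 1.330 × 0.92 = 1.224.
-1.86 − 1.224 = -3.084; -1.86 + 1.224 = -0.636.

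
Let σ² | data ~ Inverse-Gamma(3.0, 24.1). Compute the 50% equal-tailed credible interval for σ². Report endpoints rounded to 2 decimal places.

[6.15, 13.95]

Inverse-Gamma(3.0, 24.1) quantiles: F⁻¹(0.25) and F⁻¹(0.75).
Equivalently, 1/σ² ~ Gamma(3.0, rate = 24.1); invert its 0.75 and 0.25 quantiles.
Posterior mean ≈ 12.05, SD ≈ 12.05; a Normal approximation gives roughly [3.92, 20.18].
Exact: lower = 6.15; upper = 13.95.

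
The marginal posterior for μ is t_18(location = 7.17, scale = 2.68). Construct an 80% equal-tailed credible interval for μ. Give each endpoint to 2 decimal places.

[3.60, 10.74]

The t_18 distribution is symmetric; the 80% interval is 7.17 ± t·2.68 with t_{0.9,18} = 1.330.
Half-width: 1.330 × 2.68 = 3.57.
7.17 − 3.57 = 3.60; 7.17 + 3.57 = 10.74.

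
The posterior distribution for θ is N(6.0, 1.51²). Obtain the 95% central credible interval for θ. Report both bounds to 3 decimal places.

The posterior is symmetric, so the 95% equal-tailed interval is θ = 6.0 ± z·1.51 with z = 1.960.
Half-width: 1.960 × 1.51 = 2.960.
6.0 − 2.960 = 3.040; 6.0 + 2.960 = 8.960.

[3.040, 8.960]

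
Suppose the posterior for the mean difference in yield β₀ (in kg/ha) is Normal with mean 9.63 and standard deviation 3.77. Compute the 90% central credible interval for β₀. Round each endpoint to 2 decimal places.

[3.43, 15.83]

The posterior is symmetric, so the 90% equal-tailed interval is β₀ = 9.63 ± z·3.77 with z = 1.645.
Half-width: 1.645 × 3.77 = 6.20.
9.63 − 6.20 = 3.43; 9.63 + 6.20 = 15.83.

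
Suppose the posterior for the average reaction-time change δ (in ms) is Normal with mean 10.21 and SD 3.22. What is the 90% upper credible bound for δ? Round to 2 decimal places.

Need U with P(δ ≤ U) = 0.90: U = 10.21 + z_{0.1}·3.22.
z = 1.282; U = 10.21 + 1.282 × 3.22 = 14.34.

14.34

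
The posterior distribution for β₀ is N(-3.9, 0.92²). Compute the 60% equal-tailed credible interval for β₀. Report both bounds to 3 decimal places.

[-4.674, -3.126]

The posterior is symmetric, so the 60% equal-tailed interval is β₀ = -3.9 ± z·0.92 with z = 0.842.
Half-width: 0.842 × 0.92 = 0.774.
-3.9 − 0.774 = -4.674; -3.9 + 0.774 = -3.126.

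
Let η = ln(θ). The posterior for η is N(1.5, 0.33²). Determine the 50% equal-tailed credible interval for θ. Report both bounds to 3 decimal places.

[3.587, 5.599]

On the log scale the 50% interval is 1.5 ± 0.674 × 0.33 = [1.2774, 1.7226].
Exponentiate: [e^1.2774, e^1.7226] = [3.587, 5.599].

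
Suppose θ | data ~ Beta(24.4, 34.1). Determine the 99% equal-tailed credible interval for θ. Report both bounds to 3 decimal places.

[0.260, 0.584]

Posterior: Beta(24.4, 34.1).
Equal-tailed 99% interval: the 0.005 and 0.995 quantiles of Beta(24.4, 34.1).
Posterior mean ≈ 0.417, SD ≈ 0.064; a Normal approximation gives roughly [0.252, 0.582].
Exact: F⁻¹(0.005) = 0.260; F⁻¹(0.995) = 0.584.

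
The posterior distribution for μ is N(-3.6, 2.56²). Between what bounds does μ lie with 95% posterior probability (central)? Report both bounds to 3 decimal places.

[-8.618, 1.418]

The posterior is symmetric, so the 95% equal-tailed interval is μ = -3.6 ± z·2.56 with z = 1.960.
Half-width: 1.960 × 2.56 = 5.018.
-3.6 − 5.018 = -8.618; -3.6 + 5.018 = 1.418.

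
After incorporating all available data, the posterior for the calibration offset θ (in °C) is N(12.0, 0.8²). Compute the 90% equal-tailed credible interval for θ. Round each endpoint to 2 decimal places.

[10.68, 13.32]

The posterior is symmetric, so the 90% equal-tailed interval is θ = 12.0 ± z·0.8 with z = 1.645.
Half-width: 1.645 × 0.8 = 1.32.
12.0 − 1.32 = 10.68; 12.0 + 1.32 = 13.32.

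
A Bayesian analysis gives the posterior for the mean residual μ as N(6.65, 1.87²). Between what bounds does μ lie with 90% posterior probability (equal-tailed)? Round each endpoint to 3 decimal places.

The posterior is symmetric, so the 90% equal-tailed interval is μ = 6.65 ± z·1.87 with z = 1.645.
Half-width: 1.645 × 1.87 = 3.076.
6.65 − 3.076 = 3.574; 6.65 + 3.076 = 9.726.

[3.574, 9.726]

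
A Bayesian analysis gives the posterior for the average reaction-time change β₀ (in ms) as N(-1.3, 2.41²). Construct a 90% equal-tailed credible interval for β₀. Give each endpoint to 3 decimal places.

[-5.264, 2.664]

The posterior is symmetric, so the 90% equal-tailed interval is β₀ = -1.3 ± z·2.41 with z = 1.645.
Half-width: 1.645 × 2.41 = 3.964.
-1.3 − 3.964 = -5.264; -1.3 + 3.964 = 2.664.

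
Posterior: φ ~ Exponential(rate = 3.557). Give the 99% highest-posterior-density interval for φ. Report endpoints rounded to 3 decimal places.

The exponential density is strictly decreasing on [0, ∞), so the HPD interval is anchored at 0: [0, q] with P(φ ≤ q) = 0.99.
q = −ln(1 − 0.99) / 3.557 = 4.6052 / 3.557 = 1.295.

[0.000, 1.295]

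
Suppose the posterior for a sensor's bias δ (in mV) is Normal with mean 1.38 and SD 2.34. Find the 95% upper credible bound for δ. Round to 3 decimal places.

5.229

Need U with P(δ ≤ U) = 0.95: U = 1.38 + z_{0.05}·2.34.
z = 1.645; U = 1.38 + 1.645 × 2.34 = 5.229.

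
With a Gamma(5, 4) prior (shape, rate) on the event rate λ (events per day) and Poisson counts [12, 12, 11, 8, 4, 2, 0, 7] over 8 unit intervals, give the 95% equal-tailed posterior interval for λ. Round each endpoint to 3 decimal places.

Posterior: Gamma(5+56, 4+8) = Gamma(61, 12) (shape, rate).
Equal-tailed 95% interval: Gamma(61, 12) quantiles at 0.025 and 0.975.
Posterior mean ≈ 5.083, SD ≈ 0.651; a Normal approximation gives roughly [3.808, 6.359].
Exact: lower = 3.888; upper = 6.436.

[3.888, 6.436]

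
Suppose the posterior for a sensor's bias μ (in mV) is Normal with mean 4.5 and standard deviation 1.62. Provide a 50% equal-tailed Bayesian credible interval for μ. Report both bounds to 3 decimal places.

[3.407, 5.593]

The posterior is symmetric, so the 50% equal-tailed interval is μ = 4.5 ± z·1.62 with z = 0.674.
Half-width: 0.674 × 1.62 = 1.093.
4.5 − 1.093 = 3.407; 4.5 + 1.093 = 5.593.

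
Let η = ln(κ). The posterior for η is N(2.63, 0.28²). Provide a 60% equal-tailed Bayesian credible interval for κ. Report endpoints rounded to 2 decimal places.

On the log scale the 60% interval is 2.63 ± 0.842 × 0.28 = [2.3943, 2.8657].
Exponentiate: [e^2.3943, e^2.8657] = [10.96, 17.56].

[10.96, 17.56]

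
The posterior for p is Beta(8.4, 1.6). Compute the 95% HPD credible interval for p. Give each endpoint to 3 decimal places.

The posterior is unimodal and skewed, so the HPD interval has equal density at both endpoints and is the shortest 95% interval.
Solving f(0.624) = f(0.999) with F(0.999) − F(0.624) = 0.95 gives [0.624, 0.999].
For comparison, the equal-tailed interval is [0.571, 0.985]; the HPD is narrower and shifted toward the mode.

[0.624, 0.999]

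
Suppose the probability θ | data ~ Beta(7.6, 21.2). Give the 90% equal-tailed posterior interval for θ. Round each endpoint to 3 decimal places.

[0.141, 0.406]

Posterior: Beta(7.6, 21.2).
Equal-tailed 90% interval: the 0.05 and 0.95 quantiles of Beta(7.6, 21.2).
Posterior mean ≈ 0.264, SD ≈ 0.081; a Normal approximation gives roughly [0.131, 0.397].
Exact: F⁻¹(0.05) = 0.141; F⁻¹(0.95) = 0.406.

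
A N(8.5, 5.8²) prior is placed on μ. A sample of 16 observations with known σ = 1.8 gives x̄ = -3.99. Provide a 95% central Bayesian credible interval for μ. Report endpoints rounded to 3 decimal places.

Posterior precision = 1/5.8² + 16/1.8² = 0.0297 + 4.9383 = 4.9680, so posterior SD = 0.4487.
Posterior mean = (8.5/5.8² + 16·-3.99/1.8²) / 4.9680 = -3.9153.
Interval: -3.9153 ± 1.960 × 0.4487 → [-4.795, -3.036].

[-4.795, -3.036]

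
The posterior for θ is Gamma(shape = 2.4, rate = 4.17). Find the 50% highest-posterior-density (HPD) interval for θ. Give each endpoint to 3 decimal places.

[0.172, 0.581]

The posterior is unimodal and skewed, so the HPD interval has equal density at both endpoints and is the shortest 50% interval.
Solving f(0.172) = f(0.581) with F(0.581) − F(0.172) = 0.50 gives [0.172, 0.581].
For comparison, the equal-tailed interval is [0.302, 0.765]; the HPD is narrower and shifted toward the mode.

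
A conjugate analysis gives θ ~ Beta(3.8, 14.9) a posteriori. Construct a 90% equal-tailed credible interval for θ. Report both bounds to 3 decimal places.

[0.074, 0.369]

Posterior: Beta(3.8, 14.9).
Equal-tailed 90% interval: the 0.05 and 0.95 quantiles of Beta(3.8, 14.9).
Posterior mean ≈ 0.203, SD ≈ 0.091; a Normal approximation gives roughly [0.054, 0.352].
Exact: F⁻¹(0.05) = 0.074; F⁻¹(0.95) = 0.369.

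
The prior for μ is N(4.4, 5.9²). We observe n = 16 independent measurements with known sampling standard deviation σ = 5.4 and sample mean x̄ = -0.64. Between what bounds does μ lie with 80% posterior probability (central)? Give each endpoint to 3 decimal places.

Posterior precision = 1/5.9² + 16/5.4² = 0.0287 + 0.5487 = 0.5774, so posterior SD = 1.3160.
Posterior mean = (4.4/5.9² + 16·-0.64/5.4²) / 0.5774 = -0.3893.
Interval: -0.3893 ± 1.282 × 1.3160 → [-2.076, 1.297].

[-2.076, 1.297]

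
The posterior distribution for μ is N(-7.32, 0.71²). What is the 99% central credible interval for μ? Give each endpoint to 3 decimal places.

[-9.149, -5.491]

The posterior is symmetric, so the 99% equal-tailed interval is μ = -7.32 ± z·0.71 with z = 2.576.
Half-width: 2.576 × 0.71 = 1.829.
-7.32 − 1.829 = -9.149; -7.32 + 1.829 = -5.491.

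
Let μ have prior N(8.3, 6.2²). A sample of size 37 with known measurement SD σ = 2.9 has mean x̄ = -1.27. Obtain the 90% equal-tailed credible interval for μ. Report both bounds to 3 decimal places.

[-1.996, -0.432]

Posterior precision = 1/6.2² + 37/2.9² = 0.0260 + 4.3995 = 4.4255, so posterior SD = 0.4754.
Posterior mean = (8.3/6.2² + 37·-1.27/2.9²) / 4.4255 = -1.2137.
Interval: -1.2137 ± 1.645 × 0.4754 → [-1.996, -0.432].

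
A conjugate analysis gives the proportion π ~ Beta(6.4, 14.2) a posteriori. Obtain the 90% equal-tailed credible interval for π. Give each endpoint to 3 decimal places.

[0.158, 0.485]

Posterior: Beta(6.4, 14.2).
Equal-tailed 90% interval: the 0.05 and 0.95 quantiles of Beta(6.4, 14.2).
Posterior mean ≈ 0.311, SD ≈ 0.100; a Normal approximation gives roughly [0.147, 0.474].
Exact: F⁻¹(0.05) = 0.158; F⁻¹(0.95) = 0.485.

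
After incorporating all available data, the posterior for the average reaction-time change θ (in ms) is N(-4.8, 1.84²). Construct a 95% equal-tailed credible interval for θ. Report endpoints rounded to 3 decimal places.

[-8.406, -1.194]

The posterior is symmetric, so the 95% equal-tailed interval is θ = -4.8 ± z·1.84 with z = 1.960.
Half-width: 1.960 × 1.84 = 3.606.
-4.8 − 3.606 = -8.406; -4.8 + 3.606 = -1.194.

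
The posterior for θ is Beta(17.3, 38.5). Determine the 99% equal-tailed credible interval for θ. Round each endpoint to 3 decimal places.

Posterior: Beta(17.3, 38.5).
Equal-tailed 99% interval: the 0.005 and 0.995 quantiles of Beta(17.3, 38.5).
Posterior mean ≈ 0.310, SD ≈ 0.061; a Normal approximation gives roughly [0.152, 0.468].
Exact: F⁻¹(0.005) = 0.167; F⁻¹(0.995) = 0.478.

[0.167, 0.478]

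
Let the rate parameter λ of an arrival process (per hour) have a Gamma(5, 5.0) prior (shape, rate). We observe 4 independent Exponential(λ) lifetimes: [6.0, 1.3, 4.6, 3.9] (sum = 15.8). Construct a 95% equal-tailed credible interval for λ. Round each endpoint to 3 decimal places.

[0.198, 0.758]

Posterior: Gamma(5+4, 5.0+15.8) = Gamma(9, 20.8) (shape, rate).
Equal-tailed 95% interval: Gamma(9, 20.8) quantiles at 0.025 and 0.975.
Posterior mean ≈ 0.433, SD ≈ 0.144; a Normal approximation gives roughly [0.150, 0.715].
Exact: lower = 0.198; upper = 0.758.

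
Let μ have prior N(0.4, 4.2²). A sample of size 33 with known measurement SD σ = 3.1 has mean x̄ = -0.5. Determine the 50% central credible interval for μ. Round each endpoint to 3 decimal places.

Posterior precision = 1/4.2² + 33/3.1² = 0.0567 + 3.4339 = 3.4906, so posterior SD = 0.5352.
Posterior mean = (0.4/4.2² + 33·-0.5/3.1²) / 3.4906 = -0.4854.
Interval: -0.4854 ± 0.674 × 0.5352 → [-0.846, -0.124].

[-0.846, -0.124]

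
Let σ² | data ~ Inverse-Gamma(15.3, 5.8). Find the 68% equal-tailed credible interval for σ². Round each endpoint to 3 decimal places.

Inverse-Gamma(15.3, 5.8) quantiles: F⁻¹(0.16) and F⁻¹(0.84).
Equivalently, 1/σ² ~ Gamma(15.3, rate = 5.8); invert its 0.84 and 0.16 quantiles.
Posterior mean ≈ 0.406, SD ≈ 0.111; a Normal approximation gives roughly [0.295, 0.516].
Exact: lower = 0.303; upper = 0.507.

[0.303, 0.507]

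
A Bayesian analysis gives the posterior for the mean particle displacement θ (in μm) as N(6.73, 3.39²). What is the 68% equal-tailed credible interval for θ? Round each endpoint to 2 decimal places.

The posterior is symmetric, so the 68% equal-tailed interval is θ = 6.73 ± z·3.39 with z = 0.994.
Half-width: 0.994 × 3.39 = 3.37.
6.73 − 3.37 = 3.36; 6.73 + 3.37 = 10.10.

[3.36, 10.10]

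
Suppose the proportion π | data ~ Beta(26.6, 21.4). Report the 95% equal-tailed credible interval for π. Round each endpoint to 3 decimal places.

Posterior: Beta(26.6, 21.4).
Equal-tailed 95% interval: the 0.025 and 0.975 quantiles of Beta(26.6, 21.4).
Posterior mean ≈ 0.554, SD ≈ 0.071; a Normal approximation gives roughly [0.415, 0.693].
Exact: F⁻¹(0.025) = 0.414; F⁻¹(0.975) = 0.691.

[0.414, 0.691]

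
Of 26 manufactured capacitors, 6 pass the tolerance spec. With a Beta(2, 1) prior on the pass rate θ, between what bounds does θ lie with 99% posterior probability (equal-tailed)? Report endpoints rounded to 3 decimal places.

Posterior: Beta(2+6, 1+20) = Beta(8, 21).
Equal-tailed 99% interval: the 0.005 and 0.995 quantiles of Beta(8, 21).
Posterior mean ≈ 0.276, SD ≈ 0.082; a Normal approximation gives roughly [0.066, 0.486].
Exact: F⁻¹(0.005) = 0.100; F⁻¹(0.995) = 0.508.

[0.100, 0.508]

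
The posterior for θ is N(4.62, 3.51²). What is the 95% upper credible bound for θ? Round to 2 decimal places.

10.39

Need U with P(θ ≤ U) = 0.95: U = 4.62 + z_{0.05}·3.51.
z = 1.645; U = 4.62 + 1.645 × 3.51 = 10.39.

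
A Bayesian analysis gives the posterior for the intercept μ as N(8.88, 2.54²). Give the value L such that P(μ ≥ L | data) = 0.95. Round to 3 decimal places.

4.702

Need L with P(μ ≥ L) = 0.95: L = 8.88 − z_{0.05}·2.54.
z = 1.645; L = 8.88 − 1.645 × 2.54 = 4.702.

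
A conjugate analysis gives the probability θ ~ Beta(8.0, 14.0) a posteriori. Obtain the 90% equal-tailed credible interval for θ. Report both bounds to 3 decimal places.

Posterior: Beta(8.0, 14.0).
Equal-tailed 90% interval: the 0.05 and 0.95 quantiles of Beta(8.0, 14.0).
Posterior mean ≈ 0.364, SD ≈ 0.100; a Normal approximation gives roughly [0.199, 0.529].
Exact: F⁻¹(0.05) = 0.206; F⁻¹(0.95) = 0.536.

[0.206, 0.536]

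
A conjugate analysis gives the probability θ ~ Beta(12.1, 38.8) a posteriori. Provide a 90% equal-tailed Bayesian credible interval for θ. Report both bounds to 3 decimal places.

[0.147, 0.341]

Posterior: Beta(12.1, 38.8).
Equal-tailed 90% interval: the 0.05 and 0.95 quantiles of Beta(12.1, 38.8).
Posterior mean ≈ 0.238, SD ≈ 0.059; a Normal approximation gives roughly [0.141, 0.335].
Exact: F⁻¹(0.05) = 0.147; F⁻¹(0.95) = 0.341.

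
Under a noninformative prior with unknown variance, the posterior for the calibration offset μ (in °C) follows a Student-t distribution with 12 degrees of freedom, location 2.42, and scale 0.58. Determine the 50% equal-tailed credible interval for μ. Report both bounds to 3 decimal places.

The t_12 distribution is symmetric; the 50% interval is 2.42 ± t·0.58 with t_{0.75,12} = 0.695.
Half-width: 0.695 × 0.58 = 0.403.
2.42 − 0.403 = 2.017; 2.42 + 0.403 = 2.823.

[2.017, 2.823]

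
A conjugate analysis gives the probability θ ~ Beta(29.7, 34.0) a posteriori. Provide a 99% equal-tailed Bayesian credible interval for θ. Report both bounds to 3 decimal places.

[0.311, 0.626]

Posterior: Beta(29.7, 34.0).
Equal-tailed 99% interval: the 0.005 and 0.995 quantiles of Beta(29.7, 34.0).
Posterior mean ≈ 0.466, SD ≈ 0.062; a Normal approximation gives roughly [0.306, 0.626].
Exact: F⁻¹(0.005) = 0.311; F⁻¹(0.995) = 0.626.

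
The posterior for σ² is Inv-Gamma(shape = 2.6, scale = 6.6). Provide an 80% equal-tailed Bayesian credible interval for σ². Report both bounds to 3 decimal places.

[1.386, 7.649]

Inverse-Gamma(2.6, 6.6) quantiles: F⁻¹(0.1) and F⁻¹(0.9).
Equivalently, 1/σ² ~ Gamma(2.6, rate = 6.6); invert its 0.9 and 0.1 quantiles.
Posterior mean ≈ 4.125, SD ≈ 5.325; a Normal approximation gives roughly [-2.700, 10.950].
Exact: lower = 1.386; upper = 7.649.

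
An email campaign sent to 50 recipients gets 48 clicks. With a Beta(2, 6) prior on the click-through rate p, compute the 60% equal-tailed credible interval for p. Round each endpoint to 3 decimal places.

[0.826, 0.901]

Posterior: Beta(2+48, 6+2) = Beta(50, 8).
Equal-tailed 60% interval: the 0.2 and 0.8 quantiles of Beta(50, 8).
Posterior mean ≈ 0.862, SD ≈ 0.045; a Normal approximation gives roughly [0.824, 0.900].
Exact: F⁻¹(0.2) = 0.826; F⁻¹(0.8) = 0.901.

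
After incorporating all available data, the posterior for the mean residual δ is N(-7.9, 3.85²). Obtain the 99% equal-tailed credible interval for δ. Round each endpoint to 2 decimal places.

[-17.82, 2.02]

The posterior is symmetric, so the 99% equal-tailed interval is δ = -7.9 ± z·3.85 with z = 2.576.
Half-width: 2.576 × 3.85 = 9.92.
-7.9 − 9.92 = -17.82; -7.9 + 9.92 = 2.02.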